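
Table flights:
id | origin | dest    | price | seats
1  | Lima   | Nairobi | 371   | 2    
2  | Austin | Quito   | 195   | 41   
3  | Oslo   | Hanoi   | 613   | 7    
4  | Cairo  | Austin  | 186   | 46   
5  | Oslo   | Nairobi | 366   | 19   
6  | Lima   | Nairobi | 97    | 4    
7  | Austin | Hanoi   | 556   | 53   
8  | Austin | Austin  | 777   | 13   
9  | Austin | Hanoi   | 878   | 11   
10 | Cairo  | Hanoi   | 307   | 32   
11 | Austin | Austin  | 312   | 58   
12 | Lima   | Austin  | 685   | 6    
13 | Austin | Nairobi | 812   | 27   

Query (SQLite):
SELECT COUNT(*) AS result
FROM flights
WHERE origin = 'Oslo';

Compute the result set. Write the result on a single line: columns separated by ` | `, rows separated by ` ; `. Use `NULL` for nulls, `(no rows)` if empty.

Rows where origin='Oslo' → seats values: [7, 19].
COUNT(*) counts rows → 2.

2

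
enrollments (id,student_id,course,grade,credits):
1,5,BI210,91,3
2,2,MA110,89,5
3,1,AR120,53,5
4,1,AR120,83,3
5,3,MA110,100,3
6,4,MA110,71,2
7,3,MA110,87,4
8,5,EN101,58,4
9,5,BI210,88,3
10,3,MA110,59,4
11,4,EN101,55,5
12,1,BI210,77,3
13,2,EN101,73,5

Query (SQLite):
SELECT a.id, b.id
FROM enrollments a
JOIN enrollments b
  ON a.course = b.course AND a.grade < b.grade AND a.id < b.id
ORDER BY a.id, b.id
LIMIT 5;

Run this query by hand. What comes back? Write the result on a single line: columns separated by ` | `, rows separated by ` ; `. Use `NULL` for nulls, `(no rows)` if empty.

Pairs (a,b) with same course, a.grade < b.grade, a.id < b.id.
course groups: AR120:{3,4} BI210:{1,9,12} EN101:{8,11,13} MA110:{2,5,6,7,10}
Ordered by (a.id, b.id); first 5.

2 | 5 ; 3 | 4 ; 6 | 7 ; 8 | 13 ; 11 | 13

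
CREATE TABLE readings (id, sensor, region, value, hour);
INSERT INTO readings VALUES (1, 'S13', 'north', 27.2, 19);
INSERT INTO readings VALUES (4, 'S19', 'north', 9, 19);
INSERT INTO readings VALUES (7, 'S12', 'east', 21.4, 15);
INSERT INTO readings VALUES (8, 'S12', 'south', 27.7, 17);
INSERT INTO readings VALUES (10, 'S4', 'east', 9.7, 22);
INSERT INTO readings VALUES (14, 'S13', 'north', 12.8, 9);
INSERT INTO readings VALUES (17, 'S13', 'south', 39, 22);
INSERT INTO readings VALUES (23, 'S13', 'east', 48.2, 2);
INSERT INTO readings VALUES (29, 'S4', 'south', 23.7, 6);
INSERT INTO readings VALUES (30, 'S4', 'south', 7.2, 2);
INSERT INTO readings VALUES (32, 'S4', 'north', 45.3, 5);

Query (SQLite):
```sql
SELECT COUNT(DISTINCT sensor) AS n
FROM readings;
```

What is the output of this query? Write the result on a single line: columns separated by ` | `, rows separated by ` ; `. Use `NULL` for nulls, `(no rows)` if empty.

4

Count distinct non-NULL sensor values.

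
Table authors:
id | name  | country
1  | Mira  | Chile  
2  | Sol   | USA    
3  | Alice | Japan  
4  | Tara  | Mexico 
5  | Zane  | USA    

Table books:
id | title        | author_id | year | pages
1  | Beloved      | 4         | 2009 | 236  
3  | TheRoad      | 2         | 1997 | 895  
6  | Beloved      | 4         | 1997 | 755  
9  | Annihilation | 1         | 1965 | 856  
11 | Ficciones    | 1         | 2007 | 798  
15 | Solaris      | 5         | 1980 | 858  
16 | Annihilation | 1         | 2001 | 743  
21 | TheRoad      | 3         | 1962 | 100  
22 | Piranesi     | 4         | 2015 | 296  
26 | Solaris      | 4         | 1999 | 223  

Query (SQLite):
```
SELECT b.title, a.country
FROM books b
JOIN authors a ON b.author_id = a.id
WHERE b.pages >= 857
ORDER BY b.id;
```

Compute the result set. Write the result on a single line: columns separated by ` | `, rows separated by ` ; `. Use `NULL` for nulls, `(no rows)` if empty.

Each books row matches the authors row where author_id = authors.id.
Then keep rows with b.pages >= 857.

TheRoad | USA ; Solaris | USA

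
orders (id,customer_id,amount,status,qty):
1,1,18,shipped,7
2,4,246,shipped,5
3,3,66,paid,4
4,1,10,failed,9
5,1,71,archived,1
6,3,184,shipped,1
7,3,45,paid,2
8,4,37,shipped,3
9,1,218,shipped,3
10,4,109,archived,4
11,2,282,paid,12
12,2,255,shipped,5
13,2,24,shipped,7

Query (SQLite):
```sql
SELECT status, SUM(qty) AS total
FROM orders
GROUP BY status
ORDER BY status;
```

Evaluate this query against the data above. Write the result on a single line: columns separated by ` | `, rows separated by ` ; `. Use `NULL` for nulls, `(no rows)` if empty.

archived | 5 ; failed | 9 ; paid | 18 ; shipped | 31

Partition orders by status; compute SUM(qty) within each group.
  archived: ids {5, 10} → SUM(qty)=5
  failed: ids {4} → SUM(qty)=9
  paid: ids {3, 7, 11} → SUM(qty)=18
  shipped: ids {1, 2, 6, 8, 9, 12, 13} → SUM(qty)=31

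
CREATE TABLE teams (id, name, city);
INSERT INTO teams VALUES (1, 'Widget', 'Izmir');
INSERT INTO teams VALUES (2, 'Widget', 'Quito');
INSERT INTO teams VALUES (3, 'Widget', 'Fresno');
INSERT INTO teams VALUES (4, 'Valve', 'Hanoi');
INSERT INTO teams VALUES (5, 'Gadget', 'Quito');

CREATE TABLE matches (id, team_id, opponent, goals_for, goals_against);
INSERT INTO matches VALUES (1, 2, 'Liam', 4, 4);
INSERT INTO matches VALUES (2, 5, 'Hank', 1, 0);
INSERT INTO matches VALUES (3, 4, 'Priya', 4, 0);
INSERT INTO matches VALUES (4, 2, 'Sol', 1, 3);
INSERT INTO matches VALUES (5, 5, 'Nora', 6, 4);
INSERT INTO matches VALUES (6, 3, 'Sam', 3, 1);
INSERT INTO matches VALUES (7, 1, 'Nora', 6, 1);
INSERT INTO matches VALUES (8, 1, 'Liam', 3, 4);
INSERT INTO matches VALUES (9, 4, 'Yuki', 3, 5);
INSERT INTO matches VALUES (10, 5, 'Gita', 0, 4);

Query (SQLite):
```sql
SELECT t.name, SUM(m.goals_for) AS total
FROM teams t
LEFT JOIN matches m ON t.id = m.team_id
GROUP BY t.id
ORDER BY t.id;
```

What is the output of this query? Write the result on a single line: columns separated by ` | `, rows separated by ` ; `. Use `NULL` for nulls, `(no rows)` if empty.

Widget | 9 ; Widget | 5 ; Widget | 3 ; Valve | 7 ; Gadget | 7

LEFT JOIN keeps every teams row; unmatched ones get NULL for matches columns.
Group by teams.id and compute SUM(m.goals_for). SUM over an all-NULL group is NULL.
  1: ids {7, 8} → SUM(m.goals_for)=9
  2: ids {1, 4} → SUM(m.goals_for)=5
  3: ids {6} → SUM(m.goals_for)=3
  4: ids {3, 9} → SUM(m.goals_for)=7
  5: ids {2, 5, 10} → SUM(m.goals_for)=7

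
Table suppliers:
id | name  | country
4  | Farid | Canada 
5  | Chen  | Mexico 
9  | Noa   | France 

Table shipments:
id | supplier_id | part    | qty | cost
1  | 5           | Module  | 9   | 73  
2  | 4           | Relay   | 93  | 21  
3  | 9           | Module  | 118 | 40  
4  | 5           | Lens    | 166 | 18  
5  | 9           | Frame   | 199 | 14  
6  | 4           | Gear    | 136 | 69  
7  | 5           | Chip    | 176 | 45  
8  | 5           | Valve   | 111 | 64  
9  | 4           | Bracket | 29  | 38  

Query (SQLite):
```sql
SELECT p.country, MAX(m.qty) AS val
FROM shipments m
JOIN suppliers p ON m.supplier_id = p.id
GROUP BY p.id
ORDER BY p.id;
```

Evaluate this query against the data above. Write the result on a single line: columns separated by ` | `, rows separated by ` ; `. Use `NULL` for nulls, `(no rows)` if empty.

Join each shipments row to its suppliers via supplier_id.
Group joined rows by suppliers.id; compute MAX(m.qty) per group.
  4: ids {2, 6, 9} → MAX(m.qty)=136
  5: ids {1, 4, 7, 8} → MAX(m.qty)=176
  9: ids {3, 5} → MAX(m.qty)=199

Canada | 136 ; Mexico | 176 ; France | 199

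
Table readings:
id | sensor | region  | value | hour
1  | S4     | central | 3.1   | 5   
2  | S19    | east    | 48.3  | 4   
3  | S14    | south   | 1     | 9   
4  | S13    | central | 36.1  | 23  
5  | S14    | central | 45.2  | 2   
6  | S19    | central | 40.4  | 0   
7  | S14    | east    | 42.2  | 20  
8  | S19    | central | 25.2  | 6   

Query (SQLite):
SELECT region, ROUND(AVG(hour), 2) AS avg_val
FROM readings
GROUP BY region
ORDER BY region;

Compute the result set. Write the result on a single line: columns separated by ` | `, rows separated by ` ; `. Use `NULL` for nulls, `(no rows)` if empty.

central | 7.2 ; east | 12 ; south | 9

Partition readings by region; compute ROUND(AVG(hour), 2) within each group.
  central: ids {1, 4, 5, 6, 8} → ROUND(AVG(hour), 2)=7.2
  east: ids {2, 7} → ROUND(AVG(hour), 2)=12
  south: ids {3} → ROUND(AVG(hour), 2)=9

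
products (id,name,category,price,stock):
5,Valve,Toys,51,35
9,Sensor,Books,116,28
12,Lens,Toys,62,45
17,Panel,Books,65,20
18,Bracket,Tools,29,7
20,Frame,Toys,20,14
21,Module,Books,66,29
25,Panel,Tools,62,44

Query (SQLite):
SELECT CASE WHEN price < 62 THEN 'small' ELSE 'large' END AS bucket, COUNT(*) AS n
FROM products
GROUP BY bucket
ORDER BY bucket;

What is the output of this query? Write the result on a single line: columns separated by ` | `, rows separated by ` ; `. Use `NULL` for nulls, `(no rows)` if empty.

Bucket rows by price < 62 → 'small' else 'large'; count each bucket.

large | 5 ; small | 3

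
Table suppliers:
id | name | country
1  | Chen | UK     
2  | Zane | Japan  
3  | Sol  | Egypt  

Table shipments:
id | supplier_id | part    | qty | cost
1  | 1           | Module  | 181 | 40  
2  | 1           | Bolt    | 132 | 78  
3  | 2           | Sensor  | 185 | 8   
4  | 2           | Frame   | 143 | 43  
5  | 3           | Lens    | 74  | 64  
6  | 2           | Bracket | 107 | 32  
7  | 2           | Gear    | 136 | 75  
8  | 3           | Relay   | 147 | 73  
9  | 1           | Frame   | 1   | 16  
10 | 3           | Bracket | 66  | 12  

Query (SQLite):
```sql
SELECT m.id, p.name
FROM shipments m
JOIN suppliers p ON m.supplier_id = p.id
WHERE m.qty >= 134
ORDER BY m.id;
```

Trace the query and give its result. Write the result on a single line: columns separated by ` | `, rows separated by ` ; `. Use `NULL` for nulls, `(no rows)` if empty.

1 | Chen ; 3 | Zane ; 4 | Zane ; 7 | Zane ; 8 | Sol

Each shipments row matches the suppliers row where supplier_id = suppliers.id.
Then keep rows with m.qty >= 134.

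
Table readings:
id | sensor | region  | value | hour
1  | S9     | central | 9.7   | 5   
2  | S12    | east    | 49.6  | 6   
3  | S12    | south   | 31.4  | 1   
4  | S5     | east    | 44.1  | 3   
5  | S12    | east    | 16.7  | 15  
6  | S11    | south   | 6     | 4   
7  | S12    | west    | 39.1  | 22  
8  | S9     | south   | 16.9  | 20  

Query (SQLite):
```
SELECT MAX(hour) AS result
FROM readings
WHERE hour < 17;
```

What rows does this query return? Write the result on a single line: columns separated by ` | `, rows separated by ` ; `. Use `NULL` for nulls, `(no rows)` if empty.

15

Rows where hour < 17 → hour values: [5, 6, 1, 3, 15, 4].
MAX of non-NULL values = 15.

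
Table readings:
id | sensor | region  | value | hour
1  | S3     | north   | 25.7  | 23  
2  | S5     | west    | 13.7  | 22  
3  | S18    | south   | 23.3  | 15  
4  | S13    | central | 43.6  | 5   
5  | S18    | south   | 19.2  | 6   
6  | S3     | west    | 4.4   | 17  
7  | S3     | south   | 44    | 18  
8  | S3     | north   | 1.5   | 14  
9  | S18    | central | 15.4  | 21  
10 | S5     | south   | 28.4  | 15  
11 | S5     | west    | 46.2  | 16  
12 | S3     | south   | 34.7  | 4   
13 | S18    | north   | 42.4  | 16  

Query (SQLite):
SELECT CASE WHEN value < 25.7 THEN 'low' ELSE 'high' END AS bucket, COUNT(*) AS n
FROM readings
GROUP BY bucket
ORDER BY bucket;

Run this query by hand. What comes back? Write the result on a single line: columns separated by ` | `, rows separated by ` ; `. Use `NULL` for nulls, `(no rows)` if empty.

Bucket rows by value < 25.7 → 'low' else 'high'; count each bucket.

high | 7 ; low | 6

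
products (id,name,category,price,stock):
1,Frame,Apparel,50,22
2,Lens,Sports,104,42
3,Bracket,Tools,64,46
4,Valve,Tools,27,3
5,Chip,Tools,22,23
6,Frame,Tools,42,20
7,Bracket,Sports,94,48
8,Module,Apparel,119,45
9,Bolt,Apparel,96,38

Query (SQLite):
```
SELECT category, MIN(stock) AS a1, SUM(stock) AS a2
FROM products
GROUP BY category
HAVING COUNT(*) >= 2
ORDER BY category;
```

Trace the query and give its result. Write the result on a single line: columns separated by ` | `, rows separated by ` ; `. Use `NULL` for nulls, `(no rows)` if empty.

Apparel | 22 | 105 ; Sports | 42 | 90 ; Tools | 3 | 92

Group products by category.
Per group compute: MIN(stock), SUM(stock).
HAVING: drop groups with fewer than 2 rows.
  Apparel: ids {1, 8, 9} → MIN(stock)=22, SUM(stock)=105
  Sports: ids {2, 7} → MIN(stock)=42, SUM(stock)=90
  Tools: ids {3, 4, 5, 6} → MIN(stock)=3, SUM(stock)=92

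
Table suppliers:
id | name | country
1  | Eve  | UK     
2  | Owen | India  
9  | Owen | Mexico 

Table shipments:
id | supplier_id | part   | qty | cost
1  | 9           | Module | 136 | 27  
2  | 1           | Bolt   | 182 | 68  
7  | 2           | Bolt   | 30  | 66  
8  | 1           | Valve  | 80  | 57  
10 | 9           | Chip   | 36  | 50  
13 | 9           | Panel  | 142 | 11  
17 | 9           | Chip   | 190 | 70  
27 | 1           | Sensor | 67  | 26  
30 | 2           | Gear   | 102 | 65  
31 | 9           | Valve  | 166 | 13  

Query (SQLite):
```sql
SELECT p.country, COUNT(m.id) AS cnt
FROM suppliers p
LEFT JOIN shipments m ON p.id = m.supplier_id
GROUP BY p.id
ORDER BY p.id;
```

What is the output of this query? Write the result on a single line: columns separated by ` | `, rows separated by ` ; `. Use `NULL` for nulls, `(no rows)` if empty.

LEFT JOIN keeps every suppliers row; unmatched ones get NULL for shipments columns.
Group by suppliers.id and compute COUNT(m.id). COUNT(col) of an all-NULL group is 0.
  1: ids {2, 8, 27} → COUNT(m.id)=3
  2: ids {7, 30} → COUNT(m.id)=2
  9: ids {1, 10, 13, 17, 31} → COUNT(m.id)=5

UK | 3 ; India | 2 ; Mexico | 5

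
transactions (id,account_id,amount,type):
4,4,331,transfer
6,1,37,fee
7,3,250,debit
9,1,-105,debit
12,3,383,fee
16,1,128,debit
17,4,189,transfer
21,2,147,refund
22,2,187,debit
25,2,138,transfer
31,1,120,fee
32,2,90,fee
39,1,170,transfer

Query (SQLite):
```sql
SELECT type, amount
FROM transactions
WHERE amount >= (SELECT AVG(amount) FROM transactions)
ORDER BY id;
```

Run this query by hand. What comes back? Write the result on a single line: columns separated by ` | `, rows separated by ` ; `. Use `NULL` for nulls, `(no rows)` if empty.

transfer | 331 ; debit | 250 ; fee | 383 ; transfer | 189 ; debit | 187 ; transfer | 170

Scalar subquery: AVG(amount) over all transactions rows = 158.846154 (≈; comparison uses full precision).
Keep rows where amount >= that value.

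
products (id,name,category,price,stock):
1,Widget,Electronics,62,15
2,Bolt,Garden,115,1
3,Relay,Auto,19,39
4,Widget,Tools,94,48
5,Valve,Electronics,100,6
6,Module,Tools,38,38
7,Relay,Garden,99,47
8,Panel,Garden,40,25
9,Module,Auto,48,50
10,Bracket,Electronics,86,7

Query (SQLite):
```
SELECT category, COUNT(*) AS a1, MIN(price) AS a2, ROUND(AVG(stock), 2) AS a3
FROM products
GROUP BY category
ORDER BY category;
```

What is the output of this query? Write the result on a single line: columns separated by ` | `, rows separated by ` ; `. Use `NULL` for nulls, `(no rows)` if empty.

Auto | 2 | 19 | 44.5 ; Electronics | 3 | 62 | 9.33 ; Garden | 3 | 40 | 24.33 ; Tools | 2 | 38 | 43

Group products by category.
Per group compute: COUNT(*), MIN(price), ROUND(AVG(stock), 2).
  Auto: ids {3, 9} → COUNT(*)=2, MIN(price)=19, ROUND(AVG(stock), 2)=44.5
  Electronics: ids {1, 5, 10} → COUNT(*)=3, MIN(price)=62, ROUND(AVG(stock), 2)=9.33
  Garden: ids {2, 7, 8} → COUNT(*)=3, MIN(price)=40, ROUND(AVG(stock), 2)=24.33
  Tools: ids {4, 6} → COUNT(*)=2, MIN(price)=38, ROUND(AVG(stock), 2)=43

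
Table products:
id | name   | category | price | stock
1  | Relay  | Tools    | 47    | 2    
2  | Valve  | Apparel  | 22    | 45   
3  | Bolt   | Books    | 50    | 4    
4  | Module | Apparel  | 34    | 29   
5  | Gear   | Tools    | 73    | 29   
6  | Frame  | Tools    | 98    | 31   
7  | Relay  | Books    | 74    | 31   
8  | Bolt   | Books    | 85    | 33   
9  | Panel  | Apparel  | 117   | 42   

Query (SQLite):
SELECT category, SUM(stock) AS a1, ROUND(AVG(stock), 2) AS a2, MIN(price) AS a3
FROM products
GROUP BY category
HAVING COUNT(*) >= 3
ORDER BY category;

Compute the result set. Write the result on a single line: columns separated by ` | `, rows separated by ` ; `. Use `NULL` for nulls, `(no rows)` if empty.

Apparel | 116 | 38.67 | 22 ; Books | 68 | 22.67 | 50 ; Tools | 62 | 20.67 | 47

Group products by category.
Per group compute: SUM(stock), ROUND(AVG(stock), 2), MIN(price).
HAVING: drop groups with fewer than 3 rows.
  Apparel: ids {2, 4, 9} → SUM(stock)=116, ROUND(AVG(stock), 2)=38.67, MIN(price)=22
  Books: ids {3, 7, 8} → SUM(stock)=68, ROUND(AVG(stock), 2)=22.67, MIN(price)=50
  Tools: ids {1, 5, 6} → SUM(stock)=62, ROUND(AVG(stock), 2)=20.67, MIN(price)=47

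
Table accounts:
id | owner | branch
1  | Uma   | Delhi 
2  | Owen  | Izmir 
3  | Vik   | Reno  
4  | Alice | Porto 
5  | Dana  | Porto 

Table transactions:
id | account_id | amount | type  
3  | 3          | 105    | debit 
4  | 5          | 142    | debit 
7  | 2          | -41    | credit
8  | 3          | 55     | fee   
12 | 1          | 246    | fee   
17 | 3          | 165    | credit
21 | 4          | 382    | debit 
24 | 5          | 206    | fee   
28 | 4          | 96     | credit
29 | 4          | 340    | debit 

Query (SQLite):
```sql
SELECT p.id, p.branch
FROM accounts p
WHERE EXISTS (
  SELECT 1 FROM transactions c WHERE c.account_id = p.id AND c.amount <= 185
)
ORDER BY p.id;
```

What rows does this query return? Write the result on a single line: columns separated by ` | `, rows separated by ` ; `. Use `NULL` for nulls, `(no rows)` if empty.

2 | Izmir ; 3 | Reno ; 4 | Porto ; 5 | Porto

For each accounts row, check whether any transactions with matching account_id has amount <= 185.
Keep rows where that is true.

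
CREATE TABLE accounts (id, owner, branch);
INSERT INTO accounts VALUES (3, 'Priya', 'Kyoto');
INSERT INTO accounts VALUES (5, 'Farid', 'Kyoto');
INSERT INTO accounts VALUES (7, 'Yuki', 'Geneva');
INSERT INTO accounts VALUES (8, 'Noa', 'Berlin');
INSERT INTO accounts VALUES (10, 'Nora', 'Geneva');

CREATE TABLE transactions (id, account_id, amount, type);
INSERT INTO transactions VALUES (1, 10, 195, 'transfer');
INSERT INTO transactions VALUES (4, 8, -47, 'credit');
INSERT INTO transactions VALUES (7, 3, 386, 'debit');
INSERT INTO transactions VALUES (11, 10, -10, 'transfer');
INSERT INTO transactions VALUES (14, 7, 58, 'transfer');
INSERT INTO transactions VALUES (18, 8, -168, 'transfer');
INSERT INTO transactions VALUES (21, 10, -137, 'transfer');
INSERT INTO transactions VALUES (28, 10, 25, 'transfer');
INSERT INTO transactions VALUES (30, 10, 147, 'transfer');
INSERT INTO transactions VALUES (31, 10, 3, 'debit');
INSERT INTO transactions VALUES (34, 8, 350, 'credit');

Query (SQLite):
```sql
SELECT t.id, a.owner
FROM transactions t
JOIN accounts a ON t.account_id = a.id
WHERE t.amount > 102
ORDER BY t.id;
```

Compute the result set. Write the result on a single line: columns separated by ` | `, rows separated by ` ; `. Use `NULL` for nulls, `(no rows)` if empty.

1 | Nora ; 7 | Priya ; 30 | Nora ; 34 | Noa

Each transactions row matches the accounts row where account_id = accounts.id.
Then keep rows with t.amount > 102.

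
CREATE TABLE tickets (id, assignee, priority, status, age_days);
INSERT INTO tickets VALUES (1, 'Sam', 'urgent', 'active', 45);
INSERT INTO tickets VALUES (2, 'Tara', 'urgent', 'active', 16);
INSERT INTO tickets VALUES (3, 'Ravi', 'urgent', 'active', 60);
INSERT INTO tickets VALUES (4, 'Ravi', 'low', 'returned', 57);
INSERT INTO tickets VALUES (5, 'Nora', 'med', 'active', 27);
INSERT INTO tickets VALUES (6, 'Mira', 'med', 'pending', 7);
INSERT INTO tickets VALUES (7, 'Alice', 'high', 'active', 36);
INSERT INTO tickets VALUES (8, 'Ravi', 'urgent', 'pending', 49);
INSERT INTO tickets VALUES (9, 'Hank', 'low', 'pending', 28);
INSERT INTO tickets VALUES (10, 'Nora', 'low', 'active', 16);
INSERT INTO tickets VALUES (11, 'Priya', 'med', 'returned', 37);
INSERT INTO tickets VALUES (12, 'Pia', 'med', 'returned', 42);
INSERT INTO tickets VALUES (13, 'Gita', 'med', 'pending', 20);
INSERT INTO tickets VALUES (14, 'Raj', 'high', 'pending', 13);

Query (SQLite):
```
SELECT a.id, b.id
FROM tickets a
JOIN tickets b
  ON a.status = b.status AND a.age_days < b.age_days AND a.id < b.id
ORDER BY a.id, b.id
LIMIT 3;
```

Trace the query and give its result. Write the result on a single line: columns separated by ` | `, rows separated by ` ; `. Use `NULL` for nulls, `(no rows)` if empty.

Pairs (a,b) with same status, a.age_days < b.age_days, a.id < b.id.
status groups: active:{1,2,3,5,7,10} pending:{6,8,9,13,14} returned:{4,11,12}
Ordered by (a.id, b.id); first 3.

1 | 3 ; 2 | 3 ; 2 | 5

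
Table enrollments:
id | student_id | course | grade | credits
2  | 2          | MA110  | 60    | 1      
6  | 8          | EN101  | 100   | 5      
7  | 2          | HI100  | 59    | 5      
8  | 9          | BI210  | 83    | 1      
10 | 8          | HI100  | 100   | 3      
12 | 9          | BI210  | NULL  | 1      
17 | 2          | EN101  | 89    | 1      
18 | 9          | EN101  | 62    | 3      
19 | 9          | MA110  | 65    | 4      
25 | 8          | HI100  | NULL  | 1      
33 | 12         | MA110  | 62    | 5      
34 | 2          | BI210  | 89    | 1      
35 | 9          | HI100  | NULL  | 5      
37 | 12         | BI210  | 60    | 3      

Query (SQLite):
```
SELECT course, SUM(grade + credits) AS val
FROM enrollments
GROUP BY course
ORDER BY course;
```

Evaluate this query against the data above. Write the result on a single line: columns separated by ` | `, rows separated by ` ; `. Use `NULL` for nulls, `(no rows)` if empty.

BI210 | 237 ; EN101 | 260 ; HI100 | 167 ; MA110 | 197

For each row compute grade + credits.
Group by course; take SUM of the expression per group.
  BI210: ids {8, 12, 34, 37} → SUM(grade + credits)=237
  EN101: ids {6, 17, 18} → SUM(grade + credits)=260
  HI100: ids {7, 10, 25, 35} → SUM(grade + credits)=167
  MA110: ids {2, 19, 33} → SUM(grade + credits)=197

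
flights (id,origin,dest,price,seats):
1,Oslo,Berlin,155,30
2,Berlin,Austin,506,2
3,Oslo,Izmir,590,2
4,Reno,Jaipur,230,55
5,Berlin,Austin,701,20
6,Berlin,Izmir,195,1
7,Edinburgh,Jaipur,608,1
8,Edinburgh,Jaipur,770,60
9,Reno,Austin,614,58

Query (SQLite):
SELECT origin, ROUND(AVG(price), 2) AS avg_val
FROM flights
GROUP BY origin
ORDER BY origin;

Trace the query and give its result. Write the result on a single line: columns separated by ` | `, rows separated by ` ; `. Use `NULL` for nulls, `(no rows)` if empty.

Berlin | 467.33 ; Edinburgh | 689 ; Oslo | 372.5 ; Reno | 422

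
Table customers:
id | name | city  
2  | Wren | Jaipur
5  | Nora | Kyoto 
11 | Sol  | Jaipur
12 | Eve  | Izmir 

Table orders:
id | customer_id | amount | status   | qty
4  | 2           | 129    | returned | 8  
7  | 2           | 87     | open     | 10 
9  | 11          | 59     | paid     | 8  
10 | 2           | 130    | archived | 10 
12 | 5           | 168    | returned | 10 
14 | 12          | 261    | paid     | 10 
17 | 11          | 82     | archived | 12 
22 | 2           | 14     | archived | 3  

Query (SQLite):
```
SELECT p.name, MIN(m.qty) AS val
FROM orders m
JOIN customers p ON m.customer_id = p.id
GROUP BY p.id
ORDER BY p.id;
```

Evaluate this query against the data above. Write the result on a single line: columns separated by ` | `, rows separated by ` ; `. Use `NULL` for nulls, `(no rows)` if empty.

Join each orders row to its customers via customer_id.
Group joined rows by customers.id; compute MIN(m.qty) per group.
  2: ids {4, 7, 10, 22} → MIN(m.qty)=3
  5: ids {12} → MIN(m.qty)=10
  11: ids {9, 17} → MIN(m.qty)=8
  12: ids {14} → MIN(m.qty)=10

Wren | 3 ; Nora | 10 ; Sol | 8 ; Eve | 10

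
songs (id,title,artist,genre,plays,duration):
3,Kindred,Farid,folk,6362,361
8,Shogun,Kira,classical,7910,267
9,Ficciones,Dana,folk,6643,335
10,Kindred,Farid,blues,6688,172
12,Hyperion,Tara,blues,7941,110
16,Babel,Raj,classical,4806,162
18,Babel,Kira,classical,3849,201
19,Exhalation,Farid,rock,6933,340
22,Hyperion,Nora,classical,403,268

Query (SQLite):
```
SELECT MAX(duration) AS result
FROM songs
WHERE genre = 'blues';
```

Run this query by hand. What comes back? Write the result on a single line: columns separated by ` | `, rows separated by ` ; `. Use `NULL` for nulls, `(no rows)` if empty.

172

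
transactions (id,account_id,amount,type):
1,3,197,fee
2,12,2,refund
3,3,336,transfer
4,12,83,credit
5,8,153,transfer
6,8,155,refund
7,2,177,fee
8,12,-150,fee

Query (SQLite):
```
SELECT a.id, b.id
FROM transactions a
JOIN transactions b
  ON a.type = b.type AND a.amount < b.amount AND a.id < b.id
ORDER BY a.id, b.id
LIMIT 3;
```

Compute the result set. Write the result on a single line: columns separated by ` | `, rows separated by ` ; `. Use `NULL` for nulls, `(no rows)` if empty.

2 | 6

Pairs (a,b) with same type, a.amount < b.amount, a.id < b.id.
type groups: credit:{4} fee:{1,7,8} refund:{2,6} transfer:{3,5}
Ordered by (a.id, b.id); first 3.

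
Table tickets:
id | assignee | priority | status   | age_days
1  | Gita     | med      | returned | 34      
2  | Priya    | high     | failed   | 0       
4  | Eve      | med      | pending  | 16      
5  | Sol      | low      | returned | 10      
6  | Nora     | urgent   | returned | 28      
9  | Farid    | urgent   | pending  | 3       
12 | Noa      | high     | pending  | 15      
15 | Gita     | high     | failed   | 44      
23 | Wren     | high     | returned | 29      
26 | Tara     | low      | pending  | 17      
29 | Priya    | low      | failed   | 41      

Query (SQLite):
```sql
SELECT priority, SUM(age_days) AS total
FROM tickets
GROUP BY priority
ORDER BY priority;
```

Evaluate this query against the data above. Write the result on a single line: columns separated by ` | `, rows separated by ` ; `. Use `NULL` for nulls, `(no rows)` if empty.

Partition tickets by priority; compute SUM(age_days) within each group.
  high: ids {2, 12, 15, 23} → SUM(age_days)=88
  low: ids {5, 26, 29} → SUM(age_days)=68
  med: ids {1, 4} → SUM(age_days)=50
  urgent: ids {6, 9} → SUM(age_days)=31

high | 88 ; low | 68 ; med | 50 ; urgent | 31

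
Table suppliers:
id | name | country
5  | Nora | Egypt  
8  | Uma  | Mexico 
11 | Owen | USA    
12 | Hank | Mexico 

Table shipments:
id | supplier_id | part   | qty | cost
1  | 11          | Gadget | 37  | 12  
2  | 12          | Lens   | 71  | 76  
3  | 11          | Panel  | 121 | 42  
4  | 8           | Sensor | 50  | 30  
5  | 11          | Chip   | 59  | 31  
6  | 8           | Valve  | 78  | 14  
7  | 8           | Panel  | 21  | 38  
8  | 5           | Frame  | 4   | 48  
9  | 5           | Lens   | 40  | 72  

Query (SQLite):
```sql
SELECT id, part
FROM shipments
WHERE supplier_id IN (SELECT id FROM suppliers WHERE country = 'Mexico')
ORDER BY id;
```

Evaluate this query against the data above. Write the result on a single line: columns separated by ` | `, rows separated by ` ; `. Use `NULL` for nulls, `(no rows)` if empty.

Inner query: suppliers.id where country = 'Mexico'.
Outer: keep shipments rows whose supplier_id is in that set.
Inner query → {8, 12}

2 | Lens ; 4 | Sensor ; 6 | Valve ; 7 | Panel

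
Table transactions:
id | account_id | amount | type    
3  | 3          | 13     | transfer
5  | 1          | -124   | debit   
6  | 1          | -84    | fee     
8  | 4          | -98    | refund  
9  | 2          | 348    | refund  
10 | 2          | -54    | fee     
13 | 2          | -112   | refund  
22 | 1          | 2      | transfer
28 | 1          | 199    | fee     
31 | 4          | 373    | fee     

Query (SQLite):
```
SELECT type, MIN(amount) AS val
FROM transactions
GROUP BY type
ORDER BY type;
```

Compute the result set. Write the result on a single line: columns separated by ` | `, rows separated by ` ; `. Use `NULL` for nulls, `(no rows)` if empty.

Partition transactions by type; compute MIN(amount) within each group.
  debit: ids {5} → MIN(amount)=-124
  fee: ids {6, 10, 28, 31} → MIN(amount)=-84
  refund: ids {8, 9, 13} → MIN(amount)=-112
  transfer: ids {3, 22} → MIN(amount)=2

debit | -124 ; fee | -84 ; refund | -112 ; transfer | 2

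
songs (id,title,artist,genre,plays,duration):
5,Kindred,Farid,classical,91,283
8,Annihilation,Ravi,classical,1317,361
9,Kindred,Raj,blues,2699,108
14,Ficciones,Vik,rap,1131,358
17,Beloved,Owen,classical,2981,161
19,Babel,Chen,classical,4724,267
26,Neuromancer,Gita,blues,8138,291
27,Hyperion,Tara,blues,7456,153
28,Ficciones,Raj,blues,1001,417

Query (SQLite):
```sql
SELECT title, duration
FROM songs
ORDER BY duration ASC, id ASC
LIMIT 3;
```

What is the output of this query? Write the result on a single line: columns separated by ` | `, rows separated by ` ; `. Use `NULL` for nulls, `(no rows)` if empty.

Sort by duration asc, tiebreak id asc: (108, id=9), (153, id=27), (161, id=17), (267, id=19), (283, id=5), (291, id=26) …. Take first 3.

Kindred | 108 ; Hyperion | 153 ; Beloved | 161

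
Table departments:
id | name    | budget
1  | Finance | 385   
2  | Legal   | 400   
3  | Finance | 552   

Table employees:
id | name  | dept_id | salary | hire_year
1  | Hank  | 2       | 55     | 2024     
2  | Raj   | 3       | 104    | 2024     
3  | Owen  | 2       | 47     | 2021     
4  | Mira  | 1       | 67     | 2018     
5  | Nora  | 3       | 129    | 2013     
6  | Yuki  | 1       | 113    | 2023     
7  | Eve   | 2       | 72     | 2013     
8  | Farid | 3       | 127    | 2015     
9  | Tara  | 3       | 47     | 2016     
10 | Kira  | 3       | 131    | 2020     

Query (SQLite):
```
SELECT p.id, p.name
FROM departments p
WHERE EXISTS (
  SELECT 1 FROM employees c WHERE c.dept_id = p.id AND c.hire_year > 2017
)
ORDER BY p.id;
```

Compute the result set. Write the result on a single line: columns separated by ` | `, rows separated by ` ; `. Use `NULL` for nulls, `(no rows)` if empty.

1 | Finance ; 2 | Legal ; 3 | Finance

For each departments row, check whether any employees with matching dept_id has hire_year > 2017.
Keep rows where that is true.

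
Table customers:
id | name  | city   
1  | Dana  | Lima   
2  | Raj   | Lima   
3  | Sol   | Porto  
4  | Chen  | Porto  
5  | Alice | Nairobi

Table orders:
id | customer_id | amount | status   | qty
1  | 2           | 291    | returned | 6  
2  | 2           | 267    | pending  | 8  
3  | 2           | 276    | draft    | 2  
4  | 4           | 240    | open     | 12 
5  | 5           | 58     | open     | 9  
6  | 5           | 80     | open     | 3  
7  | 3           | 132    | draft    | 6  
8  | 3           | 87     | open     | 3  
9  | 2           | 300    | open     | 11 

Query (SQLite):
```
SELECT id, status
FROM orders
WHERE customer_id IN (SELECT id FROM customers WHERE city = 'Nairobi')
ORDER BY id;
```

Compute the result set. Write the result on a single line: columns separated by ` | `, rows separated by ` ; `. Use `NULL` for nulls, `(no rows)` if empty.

Inner query: customers.id where city = 'Nairobi'.
Outer: keep orders rows whose customer_id is in that set.
Inner query → {5}

5 | open ; 6 | open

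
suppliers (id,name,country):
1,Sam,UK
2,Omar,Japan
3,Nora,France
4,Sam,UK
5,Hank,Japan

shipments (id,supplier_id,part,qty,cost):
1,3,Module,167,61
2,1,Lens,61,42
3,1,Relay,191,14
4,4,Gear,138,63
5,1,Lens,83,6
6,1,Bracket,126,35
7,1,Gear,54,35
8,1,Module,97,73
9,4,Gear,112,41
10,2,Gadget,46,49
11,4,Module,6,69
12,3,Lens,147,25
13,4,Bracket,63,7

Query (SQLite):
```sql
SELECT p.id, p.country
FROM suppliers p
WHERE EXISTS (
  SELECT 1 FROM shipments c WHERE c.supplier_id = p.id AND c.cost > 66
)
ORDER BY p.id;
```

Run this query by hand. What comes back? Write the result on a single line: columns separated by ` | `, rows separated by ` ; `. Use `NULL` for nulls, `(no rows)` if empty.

1 | UK ; 4 | UK

For each suppliers row, check whether any shipments with matching supplier_id has cost > 66.
Keep rows where that is true.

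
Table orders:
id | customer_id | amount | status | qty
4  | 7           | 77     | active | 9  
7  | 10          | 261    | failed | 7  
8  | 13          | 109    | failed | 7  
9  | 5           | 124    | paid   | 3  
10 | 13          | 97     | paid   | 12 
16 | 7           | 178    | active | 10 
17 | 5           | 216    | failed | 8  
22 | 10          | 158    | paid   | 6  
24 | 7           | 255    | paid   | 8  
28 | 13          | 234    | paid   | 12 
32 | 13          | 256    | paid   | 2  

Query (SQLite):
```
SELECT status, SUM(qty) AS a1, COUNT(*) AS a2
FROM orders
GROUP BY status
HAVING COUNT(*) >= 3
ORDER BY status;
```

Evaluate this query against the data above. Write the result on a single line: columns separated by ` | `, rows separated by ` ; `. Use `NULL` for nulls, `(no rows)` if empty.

failed | 22 | 3 ; paid | 43 | 6

Group orders by status.
Per group compute: SUM(qty), COUNT(*).
HAVING: drop groups with fewer than 3 rows.
  active: ids {4, 16} → SUM(qty)=19, COUNT(*)=2
  failed: ids {7, 8, 17} → SUM(qty)=22, COUNT(*)=3
  paid: ids {9, 10, 22, 24, 28, 32} → SUM(qty)=43, COUNT(*)=6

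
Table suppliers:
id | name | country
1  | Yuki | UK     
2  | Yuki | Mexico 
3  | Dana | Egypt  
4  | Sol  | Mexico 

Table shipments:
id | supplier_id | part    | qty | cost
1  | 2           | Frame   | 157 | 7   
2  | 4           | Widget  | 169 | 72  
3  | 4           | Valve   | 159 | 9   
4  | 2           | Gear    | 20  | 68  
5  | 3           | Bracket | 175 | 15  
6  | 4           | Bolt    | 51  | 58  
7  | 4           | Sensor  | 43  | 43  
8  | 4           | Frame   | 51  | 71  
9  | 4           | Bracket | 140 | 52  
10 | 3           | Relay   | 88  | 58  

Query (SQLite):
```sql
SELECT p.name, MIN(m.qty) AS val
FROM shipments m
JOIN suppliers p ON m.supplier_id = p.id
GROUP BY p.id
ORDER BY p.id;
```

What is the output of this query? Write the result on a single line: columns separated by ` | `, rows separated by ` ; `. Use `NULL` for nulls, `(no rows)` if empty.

Join each shipments row to its suppliers via supplier_id.
Group joined rows by suppliers.id; compute MIN(m.qty) per group.
  2: ids {1, 4} → MIN(m.qty)=20
  3: ids {5, 10} → MIN(m.qty)=88
  4: ids {2, 3, 6, 7, 8, 9} → MIN(m.qty)=43

Yuki | 20 ; Dana | 88 ; Sol | 43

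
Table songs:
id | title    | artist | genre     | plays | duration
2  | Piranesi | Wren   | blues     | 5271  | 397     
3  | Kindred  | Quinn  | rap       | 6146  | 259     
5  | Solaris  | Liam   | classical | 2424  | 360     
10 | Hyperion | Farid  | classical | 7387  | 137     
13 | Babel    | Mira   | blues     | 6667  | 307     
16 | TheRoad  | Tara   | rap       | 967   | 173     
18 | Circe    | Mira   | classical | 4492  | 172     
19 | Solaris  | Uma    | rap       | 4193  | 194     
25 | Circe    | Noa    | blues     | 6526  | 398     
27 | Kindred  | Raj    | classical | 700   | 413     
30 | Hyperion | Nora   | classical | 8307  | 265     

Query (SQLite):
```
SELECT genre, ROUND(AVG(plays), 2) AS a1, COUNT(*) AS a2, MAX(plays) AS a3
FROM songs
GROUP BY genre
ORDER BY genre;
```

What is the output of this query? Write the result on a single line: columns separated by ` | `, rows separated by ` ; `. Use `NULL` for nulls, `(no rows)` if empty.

blues | 6154.67 | 3 | 6667 ; classical | 4662 | 5 | 8307 ; rap | 3768.67 | 3 | 6146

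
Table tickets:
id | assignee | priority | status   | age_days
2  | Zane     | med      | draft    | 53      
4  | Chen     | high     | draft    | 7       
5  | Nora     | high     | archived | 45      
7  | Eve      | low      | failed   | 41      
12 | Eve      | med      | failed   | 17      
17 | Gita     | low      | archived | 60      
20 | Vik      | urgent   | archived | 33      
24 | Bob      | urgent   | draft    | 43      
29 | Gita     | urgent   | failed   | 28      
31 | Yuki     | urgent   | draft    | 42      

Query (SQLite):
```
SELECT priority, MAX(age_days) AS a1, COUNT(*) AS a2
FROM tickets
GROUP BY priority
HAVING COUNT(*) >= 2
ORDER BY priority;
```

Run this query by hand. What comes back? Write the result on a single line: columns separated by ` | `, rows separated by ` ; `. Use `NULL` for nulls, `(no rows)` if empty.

Group tickets by priority.
Per group compute: MAX(age_days), COUNT(*).
HAVING: drop groups with fewer than 2 rows.
  high: ids {4, 5} → MAX(age_days)=45, COUNT(*)=2
  low: ids {7, 17} → MAX(age_days)=60, COUNT(*)=2
  med: ids {2, 12} → MAX(age_days)=53, COUNT(*)=2
  urgent: ids {20, 24, 29, 31} → MAX(age_days)=43, COUNT(*)=4

high | 45 | 2 ; low | 60 | 2 ; med | 53 | 2 ; urgent | 43 | 4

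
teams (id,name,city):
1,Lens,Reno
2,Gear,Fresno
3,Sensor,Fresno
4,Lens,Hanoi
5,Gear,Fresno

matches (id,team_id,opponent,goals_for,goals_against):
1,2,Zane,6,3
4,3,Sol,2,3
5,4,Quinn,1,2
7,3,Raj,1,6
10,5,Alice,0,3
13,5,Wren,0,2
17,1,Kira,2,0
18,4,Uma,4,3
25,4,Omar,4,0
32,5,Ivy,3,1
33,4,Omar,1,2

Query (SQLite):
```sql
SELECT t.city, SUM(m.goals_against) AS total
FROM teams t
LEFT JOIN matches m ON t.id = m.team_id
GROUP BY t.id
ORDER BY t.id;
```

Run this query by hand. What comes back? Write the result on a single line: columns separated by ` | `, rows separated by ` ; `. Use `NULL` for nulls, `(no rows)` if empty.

Reno | 0 ; Fresno | 3 ; Fresno | 9 ; Hanoi | 7 ; Fresno | 6

LEFT JOIN keeps every teams row; unmatched ones get NULL for matches columns.
Group by teams.id and compute SUM(m.goals_against). SUM over an all-NULL group is NULL.
  1: ids {17} → SUM(m.goals_against)=0
  2: ids {1} → SUM(m.goals_against)=3
  3: ids {4, 7} → SUM(m.goals_against)=9
  4: ids {5, 18, 25, 33} → SUM(m.goals_against)=7
  5: ids {10, 13, 32} → SUM(m.goals_against)=6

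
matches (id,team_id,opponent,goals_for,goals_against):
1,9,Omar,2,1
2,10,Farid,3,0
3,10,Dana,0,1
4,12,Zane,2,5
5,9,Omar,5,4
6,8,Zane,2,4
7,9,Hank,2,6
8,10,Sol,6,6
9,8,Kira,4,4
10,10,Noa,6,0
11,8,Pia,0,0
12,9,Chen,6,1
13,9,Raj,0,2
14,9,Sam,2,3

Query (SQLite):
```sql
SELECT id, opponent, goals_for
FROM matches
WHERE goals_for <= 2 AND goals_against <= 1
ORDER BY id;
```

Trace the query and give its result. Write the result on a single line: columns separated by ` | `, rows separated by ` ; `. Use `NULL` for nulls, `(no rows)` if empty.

goals_for <= 2: ids {1, 3, 4, 6, 7, 11, 13, 14}
goals_against <= 1: ids {1, 2, 3, 10, 11, 12}
Combine with AND.

1 | Omar | 2 ; 3 | Dana | 0 ; 11 | Pia | 0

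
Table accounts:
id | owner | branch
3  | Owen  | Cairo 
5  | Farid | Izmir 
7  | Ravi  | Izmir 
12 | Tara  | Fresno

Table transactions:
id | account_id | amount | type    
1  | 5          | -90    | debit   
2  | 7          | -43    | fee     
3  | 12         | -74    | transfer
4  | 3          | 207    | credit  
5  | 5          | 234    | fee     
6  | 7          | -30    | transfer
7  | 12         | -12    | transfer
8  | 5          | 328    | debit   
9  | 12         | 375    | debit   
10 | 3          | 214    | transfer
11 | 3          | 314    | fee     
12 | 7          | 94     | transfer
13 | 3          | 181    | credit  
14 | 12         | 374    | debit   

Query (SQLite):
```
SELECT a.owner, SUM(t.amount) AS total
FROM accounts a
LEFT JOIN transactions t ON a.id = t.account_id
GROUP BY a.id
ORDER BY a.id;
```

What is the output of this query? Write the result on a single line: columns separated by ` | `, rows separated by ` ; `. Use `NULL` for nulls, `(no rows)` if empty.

Owen | 916 ; Farid | 472 ; Ravi | 21 ; Tara | 663

LEFT JOIN keeps every accounts row; unmatched ones get NULL for transactions columns.
Group by accounts.id and compute SUM(t.amount). SUM over an all-NULL group is NULL.
  3: ids {4, 10, 11, 13} → SUM(t.amount)=916
  5: ids {1, 5, 8} → SUM(t.amount)=472
  7: ids {2, 6, 12} → SUM(t.amount)=21
  12: ids {3, 7, 9, 14} → SUM(t.amount)=663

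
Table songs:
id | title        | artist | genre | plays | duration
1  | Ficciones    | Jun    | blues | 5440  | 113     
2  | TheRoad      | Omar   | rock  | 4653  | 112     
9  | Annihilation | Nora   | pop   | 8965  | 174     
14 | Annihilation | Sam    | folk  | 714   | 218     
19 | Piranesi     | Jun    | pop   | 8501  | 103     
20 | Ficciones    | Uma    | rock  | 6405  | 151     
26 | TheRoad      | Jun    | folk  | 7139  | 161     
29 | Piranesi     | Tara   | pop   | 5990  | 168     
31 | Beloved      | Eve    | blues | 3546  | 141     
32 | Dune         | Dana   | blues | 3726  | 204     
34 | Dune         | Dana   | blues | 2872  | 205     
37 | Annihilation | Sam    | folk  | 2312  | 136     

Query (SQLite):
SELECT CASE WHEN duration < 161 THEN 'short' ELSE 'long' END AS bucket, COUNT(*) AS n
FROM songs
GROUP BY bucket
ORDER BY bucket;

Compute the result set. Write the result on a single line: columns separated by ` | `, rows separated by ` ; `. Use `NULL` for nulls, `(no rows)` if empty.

Bucket rows by duration < 161 → 'short' else 'long'; count each bucket.

long | 6 ; short | 6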